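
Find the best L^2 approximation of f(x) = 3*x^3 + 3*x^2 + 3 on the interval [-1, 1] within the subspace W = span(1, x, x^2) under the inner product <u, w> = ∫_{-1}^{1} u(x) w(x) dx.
g(x) = 3*x^2 + 9*x/5 + 3

The best approximation g ∈ W is the orthogonal projection of f onto W. Writing g = a_0 + a_1 x + a_2 x^2, the coefficients solve the normal equations G · a = b where
  G_{ij} = <φ_i, φ_j> and b_i = <f, φ_i>, with φ_0 = 1, φ_1 = x, φ_2 = x^2.
G =
  [2, 0, 2/3]
  [0, 2/3, 0]
  [2/3, 0, 2/5],
b = (8, 6/5, 16/5).
Solving gives a_0 = 3, a_1 = 9/5, a_2 = 3, so
  g(x) = 3*x^2 + 9*x/5 + 3.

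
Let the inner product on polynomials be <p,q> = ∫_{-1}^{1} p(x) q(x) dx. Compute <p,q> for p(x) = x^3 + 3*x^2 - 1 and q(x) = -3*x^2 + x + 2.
<p,q> = -6/5

Expand the product: p(x)·q(x) = -3*x^5 - 8*x^4 + 5*x^3 + 9*x^2 - x - 2.
∫_{-1}^{1} of each monomial x^k gives [2/(k+1) if k even, 0 if k odd]. Integrating term-by-term (or equivalently evaluating the antiderivative F(x) = -x^6/2 - 8*x^5/5 + 5*x^4/4 + 3*x^3 - x^2/2 - 2*x at the endpoints):
  F(1) − F(−1) = -7/20 − (17/20) = -6/5.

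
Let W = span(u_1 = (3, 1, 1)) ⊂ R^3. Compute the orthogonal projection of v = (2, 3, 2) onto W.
proj_W(v) = (3, 1, 1)

Set up U = [u_1 | ... | u_1] ∈ R^(3×1). The projector onto W = col(U) is P = U (U^T U)^(-1) U^T.
Compute U^T U =
  [11],
and U^T v = (11).
Solve U^T U · c = U^T v for the coefficients: c = (1). The projection is proj_W(v) = U c.
Check: (v - proj_W(v)) · u_1 = 0  (should be 0).
Result: proj_W(v) = (3, 1, 1).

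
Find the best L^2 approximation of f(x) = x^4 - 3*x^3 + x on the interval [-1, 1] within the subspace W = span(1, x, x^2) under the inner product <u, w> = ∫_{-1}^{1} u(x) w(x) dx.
g(x) = 6*x^2/7 - 4*x/5 - 3/35

The best approximation g ∈ W is the orthogonal projection of f onto W. Writing g = a_0 + a_1 x + a_2 x^2, the coefficients solve the normal equations G · a = b where
  G_{ij} = <φ_i, φ_j> and b_i = <f, φ_i>, with φ_0 = 1, φ_1 = x, φ_2 = x^2.
G =
  [2, 0, 2/3]
  [0, 2/3, 0]
  [2/3, 0, 2/5],
b = (2/5, -8/15, 2/7).
Solving gives a_0 = -3/35, a_1 = -4/5, a_2 = 6/7, so
  g(x) = 6*x^2/7 - 4*x/5 - 3/35.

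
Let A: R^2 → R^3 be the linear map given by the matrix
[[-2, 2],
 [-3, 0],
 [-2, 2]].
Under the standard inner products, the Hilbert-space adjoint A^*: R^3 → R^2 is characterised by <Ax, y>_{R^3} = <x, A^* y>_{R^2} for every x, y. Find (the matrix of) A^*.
A^* = A^T =
[[-2, -3, -2],
 [2, 0, 2]]

For real matrices with standard dot products, the defining identity <Ax, y> = <x, A^* y> gives (Ax)^T y = x^T (A^*) y, i.e. x^T A^T y = x^T (A^*) y. Since this holds for all x, y, we must have A^* = A^T. Therefore
A^* =
[[-2, -3, -2],
 [2, 0, 2]].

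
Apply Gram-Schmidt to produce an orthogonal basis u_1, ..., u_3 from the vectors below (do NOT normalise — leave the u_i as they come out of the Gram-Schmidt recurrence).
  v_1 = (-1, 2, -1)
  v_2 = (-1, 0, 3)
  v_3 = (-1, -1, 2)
Orthogonal basis:
  u_1 = (-1, 2, -1)
  u_2 = (-4/3, 2/3, 8/3)
  u_3 = (-9/14, -3/7, -3/14)

Apply the Gram-Schmidt recurrence
  u_1 = v_1
  u_i = v_i − Σ_{j<i} ((v_i · u_j) / (u_j · u_j)) · u_j.

Step by step this gives:
  u_1 = (-1, 2, -1)
  u_2 = (-4/3, 2/3, 8/3)
  u_3 = (-9/14, -3/7, -3/14)

Orthogonality check:
  u_2 · u_1 = 0 (should be 0)
  u_3 · u_1 = 0 (should be 0)
  u_3 · u_2 = 0 (should be 0)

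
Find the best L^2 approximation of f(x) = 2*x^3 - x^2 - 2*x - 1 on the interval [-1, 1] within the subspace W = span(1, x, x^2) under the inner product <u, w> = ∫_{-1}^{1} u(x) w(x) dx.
g(x) = -x^2 - 4*x/5 - 1

The best approximation g ∈ W is the orthogonal projection of f onto W. Writing g = a_0 + a_1 x + a_2 x^2, the coefficients solve the normal equations G · a = b where
  G_{ij} = <φ_i, φ_j> and b_i = <f, φ_i>, with φ_0 = 1, φ_1 = x, φ_2 = x^2.
G =
  [2, 0, 2/3]
  [0, 2/3, 0]
  [2/3, 0, 2/5],
b = (-8/3, -8/15, -16/15).
Solving gives a_0 = -1, a_1 = -4/5, a_2 = -1, so
  g(x) = -x^2 - 4*x/5 - 1.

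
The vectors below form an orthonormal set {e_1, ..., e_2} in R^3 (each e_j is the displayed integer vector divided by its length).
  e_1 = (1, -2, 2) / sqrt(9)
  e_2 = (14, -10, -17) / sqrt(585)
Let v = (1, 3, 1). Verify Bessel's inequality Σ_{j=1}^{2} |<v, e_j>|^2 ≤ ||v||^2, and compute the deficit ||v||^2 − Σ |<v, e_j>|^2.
Σ |<v, e_j>|^2 = 186/65; ||v||^2 = 11; deficit = 529/65

Write each e_j = u_j / sqrt(<u_j, u_j>) where u_j is the displayed integer vector. Then <v, e_j> = <v, u_j> / sqrt(<u_j, u_j>), so |<v, e_j>|^2 = <v, u_j>^2 / <u_j, u_j>.
Coefficients: <v, e_1> = -3/sqrt(9), <v, e_2> = -33/sqrt(585).
Square and sum: Σ |<v, e_j>|^2 = 186/65.
Compute ||v||^2 = v·v = 11.
Deficit = 11 − 186/65 = 529/65 ≥ 0, confirming Bessel's inequality. (The deficit equals ||v − Σ <v,e_j> e_j||^2, the squared distance from v to span{e_j}.)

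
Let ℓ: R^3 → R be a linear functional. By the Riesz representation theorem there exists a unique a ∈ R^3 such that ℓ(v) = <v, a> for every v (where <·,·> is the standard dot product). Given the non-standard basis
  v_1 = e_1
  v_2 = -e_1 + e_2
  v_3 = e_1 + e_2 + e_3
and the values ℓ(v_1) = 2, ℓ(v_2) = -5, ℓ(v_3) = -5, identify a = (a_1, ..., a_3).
a = (2, -3, -4)

Write a = (a_1, ..., a_3) in the standard basis. For each basis vector v_i, ℓ(v_i) = <v_i, a> is a linear equation in the a_j's. Collect the n equations into a matrix system V a = ℓ, where row i of V is v_i (expressed in the standard basis). Since V is invertible (lower-triangular with 1s on the diagonal, up to permutation), solve by back-substitution:
  V =
[[1, 0, 0],
 [-1, 1, 0],
 [1, 1, 1]]
  V a = (2, -5, -5)
Solving gives a = (2, -3, -4).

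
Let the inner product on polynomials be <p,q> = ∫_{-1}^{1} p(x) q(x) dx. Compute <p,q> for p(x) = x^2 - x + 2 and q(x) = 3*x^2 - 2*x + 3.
<p,q> = 308/15

Expand the product: p(x)·q(x) = 3*x^4 - 5*x^3 + 11*x^2 - 7*x + 6.
∫_{-1}^{1} of each monomial x^k gives [2/(k+1) if k even, 0 if k odd]. Integrating term-by-term (or equivalently evaluating the antiderivative F(x) = 3*x^5/5 - 5*x^4/4 + 11*x^3/3 - 7*x^2/2 + 6*x at the endpoints):
  F(1) − F(−1) = 331/60 − (-901/60) = 308/15.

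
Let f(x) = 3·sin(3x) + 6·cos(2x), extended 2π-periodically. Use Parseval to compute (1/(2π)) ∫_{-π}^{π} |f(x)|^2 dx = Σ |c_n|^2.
Σ |c_n|^2 = 45/2

Expand |f|^2 and use orthogonality of {sin(nx), cos(mx)} on [-π, π]:
  ∫_{-π}^{π} sin(nx)^2 dx = π, ∫ cos(mx)^2 dx = π, and cross terms integrate to 0.
So ∫_{-π}^{π} f(x)^2 dx = 3^2 · π + 6^2 · π = (9 + 36)π.
Divide by 2π: (9 + 36)/2 = 45/2.
By Parseval, this equals Σ |c_n|^2.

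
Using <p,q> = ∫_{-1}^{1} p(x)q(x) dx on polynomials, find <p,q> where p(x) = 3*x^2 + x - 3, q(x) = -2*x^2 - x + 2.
<p,q> = -106/15

Expand the product: p(x)·q(x) = -6*x^4 - 5*x^3 + 11*x^2 + 5*x - 6.
∫_{-1}^{1} of each monomial x^k gives [2/(k+1) if k even, 0 if k odd]. Integrating term-by-term (or equivalently evaluating the antiderivative F(x) = -6*x^5/5 - 5*x^4/4 + 11*x^3/3 + 5*x^2/2 - 6*x at the endpoints):
  F(1) − F(−1) = -137/60 − (287/60) = -106/15.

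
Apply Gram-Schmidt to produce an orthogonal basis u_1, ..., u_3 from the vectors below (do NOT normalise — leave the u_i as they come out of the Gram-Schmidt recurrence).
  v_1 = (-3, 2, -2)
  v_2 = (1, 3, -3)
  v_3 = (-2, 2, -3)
Orthogonal basis:
  u_1 = (-3, 2, -2)
  u_2 = (44/17, 33/17, -33/17)
  u_3 = (0, -1/2, -1/2)

Apply the Gram-Schmidt recurrence
  u_1 = v_1
  u_i = v_i − Σ_{j<i} ((v_i · u_j) / (u_j · u_j)) · u_j.

Step by step this gives:
  u_1 = (-3, 2, -2)
  u_2 = (44/17, 33/17, -33/17)
  u_3 = (0, -1/2, -1/2)

Orthogonality check:
  u_2 · u_1 = 0 (should be 0)
  u_3 · u_1 = 0 (should be 0)
  u_3 · u_2 = 0 (should be 0)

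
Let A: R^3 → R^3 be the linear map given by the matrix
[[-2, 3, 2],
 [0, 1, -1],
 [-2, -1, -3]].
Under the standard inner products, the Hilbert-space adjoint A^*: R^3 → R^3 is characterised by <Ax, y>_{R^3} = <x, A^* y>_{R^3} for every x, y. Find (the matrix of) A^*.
A^* = A^T =
[[-2, 0, -2],
 [3, 1, -1],
 [2, -1, -3]]

For real matrices with standard dot products, the defining identity <Ax, y> = <x, A^* y> gives (Ax)^T y = x^T (A^*) y, i.e. x^T A^T y = x^T (A^*) y. Since this holds for all x, y, we must have A^* = A^T. Therefore
A^* =
[[-2, 0, -2],
 [3, 1, -1],
 [2, -1, -3]].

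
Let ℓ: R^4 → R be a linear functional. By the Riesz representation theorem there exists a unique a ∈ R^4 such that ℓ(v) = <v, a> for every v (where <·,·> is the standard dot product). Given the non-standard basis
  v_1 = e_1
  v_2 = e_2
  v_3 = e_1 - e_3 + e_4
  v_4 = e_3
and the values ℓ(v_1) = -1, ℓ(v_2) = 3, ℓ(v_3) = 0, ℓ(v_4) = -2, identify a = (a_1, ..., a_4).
a = (-1, 3, -2, -1)

Write a = (a_1, ..., a_4) in the standard basis. For each basis vector v_i, ℓ(v_i) = <v_i, a> is a linear equation in the a_j's. Collect the n equations into a matrix system V a = ℓ, where row i of V is v_i (expressed in the standard basis). Since V is invertible (lower-triangular with 1s on the diagonal, up to permutation), solve by back-substitution:
  V =
[[1, 0, 0, 0],
 [0, 1, 0, 0],
 [1, 0, -1, 1],
 [0, 0, 1, 0]]
  V a = (-1, 3, 0, -2)
Solving gives a = (-1, 3, -2, -1).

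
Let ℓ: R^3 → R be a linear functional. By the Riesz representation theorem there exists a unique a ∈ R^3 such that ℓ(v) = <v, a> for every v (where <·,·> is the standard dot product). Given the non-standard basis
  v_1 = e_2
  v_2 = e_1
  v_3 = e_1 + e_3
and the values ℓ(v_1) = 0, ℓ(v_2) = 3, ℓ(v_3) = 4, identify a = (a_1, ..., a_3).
a = (3, 0, 1)

Write a = (a_1, ..., a_3) in the standard basis. For each basis vector v_i, ℓ(v_i) = <v_i, a> is a linear equation in the a_j's. Collect the n equations into a matrix system V a = ℓ, where row i of V is v_i (expressed in the standard basis). Since V is invertible (lower-triangular with 1s on the diagonal, up to permutation), solve by back-substitution:
  V =
[[0, 1, 0],
 [1, 0, 0],
 [1, 0, 1]]
  V a = (0, 3, 4)
Solving gives a = (3, 0, 1).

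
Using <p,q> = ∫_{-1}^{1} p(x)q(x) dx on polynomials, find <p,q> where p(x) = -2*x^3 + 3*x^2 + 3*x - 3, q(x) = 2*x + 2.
<p,q> = -28/5

Expand the product: p(x)·q(x) = -4*x^4 + 2*x^3 + 12*x^2 - 6.
∫_{-1}^{1} of each monomial x^k gives [2/(k+1) if k even, 0 if k odd]. Integrating term-by-term (or equivalently evaluating the antiderivative F(x) = -4*x^5/5 + x^4/2 + 4*x^3 - 6*x at the endpoints):
  F(1) − F(−1) = -23/10 − (33/10) = -28/5.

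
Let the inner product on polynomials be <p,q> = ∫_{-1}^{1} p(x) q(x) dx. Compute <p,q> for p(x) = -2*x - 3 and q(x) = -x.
<p,q> = 4/3

Expand the product: p(x)·q(x) = 2*x^2 + 3*x.
∫_{-1}^{1} of each monomial x^k gives [2/(k+1) if k even, 0 if k odd]. Integrating term-by-term (or equivalently evaluating the antiderivative F(x) = 2*x^3/3 + 3*x^2/2 at the endpoints):
  F(1) − F(−1) = 13/6 − (5/6) = 4/3.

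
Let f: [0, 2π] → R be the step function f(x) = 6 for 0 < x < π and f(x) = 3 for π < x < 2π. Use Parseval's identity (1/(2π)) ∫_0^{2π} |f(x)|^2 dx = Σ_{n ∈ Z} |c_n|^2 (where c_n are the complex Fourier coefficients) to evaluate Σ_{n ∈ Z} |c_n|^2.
Σ |c_n|^2 = 45/2

Parseval equates the L^2 energy of f (normalised by 1/(2π)) with the ℓ^2 sum of its Fourier coefficients: (1/(2π)) ∫_0^{2π} |f|^2 = Σ |c_n|^2.
Compute the left side: (1/(2π)) [∫_0^π 6^2 dx + ∫_π^{2π} 3^2 dx] = (1/(2π)) · (36π + 9π) = (36 + 9)/2 = 45/2.
So Σ_{n ∈ Z} |c_n|^2 = 45/2.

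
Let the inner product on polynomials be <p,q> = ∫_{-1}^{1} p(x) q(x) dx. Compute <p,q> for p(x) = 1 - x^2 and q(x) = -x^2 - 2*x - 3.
<p,q> = -64/15

Expand the product: p(x)·q(x) = x^4 + 2*x^3 + 2*x^2 - 2*x - 3.
∫_{-1}^{1} of each monomial x^k gives [2/(k+1) if k even, 0 if k odd]. Integrating term-by-term (or equivalently evaluating the antiderivative F(x) = x^5/5 + x^4/2 + 2*x^3/3 - x^2 - 3*x at the endpoints):
  F(1) − F(−1) = -79/30 − (49/30) = -64/15.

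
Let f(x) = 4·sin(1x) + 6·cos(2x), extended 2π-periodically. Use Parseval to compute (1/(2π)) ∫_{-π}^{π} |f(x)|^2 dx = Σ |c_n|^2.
Σ |c_n|^2 = 26

Expand |f|^2 and use orthogonality of {sin(nx), cos(mx)} on [-π, π]:
  ∫_{-π}^{π} sin(nx)^2 dx = π, ∫ cos(mx)^2 dx = π, and cross terms integrate to 0.
So ∫_{-π}^{π} f(x)^2 dx = 4^2 · π + 6^2 · π = (16 + 36)π.
Divide by 2π: (16 + 36)/2 = 26.
By Parseval, this equals Σ |c_n|^2.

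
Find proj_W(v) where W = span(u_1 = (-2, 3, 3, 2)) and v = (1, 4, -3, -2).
proj_W(v) = (3/13, -9/26, -9/26, -3/13)

Set up U = [u_1 | ... | u_1] ∈ R^(4×1). The projector onto W = col(U) is P = U (U^T U)^(-1) U^T.
Compute U^T U =
  [26],
and U^T v = (-3).
Solve U^T U · c = U^T v for the coefficients: c = (-3/26). The projection is proj_W(v) = U c.
Check: (v - proj_W(v)) · u_1 = 0  (should be 0).
Result: proj_W(v) = (3/13, -9/26, -9/26, -3/13).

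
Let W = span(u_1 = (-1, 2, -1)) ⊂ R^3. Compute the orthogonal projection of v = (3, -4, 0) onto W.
proj_W(v) = (11/6, -11/3, 11/6)

Set up U = [u_1 | ... | u_1] ∈ R^(3×1). The projector onto W = col(U) is P = U (U^T U)^(-1) U^T.
Compute U^T U =
  [6],
and U^T v = (-11).
Solve U^T U · c = U^T v for the coefficients: c = (-11/6). The projection is proj_W(v) = U c.
Check: (v - proj_W(v)) · u_1 = 0  (should be 0).
Result: proj_W(v) = (11/6, -11/3, 11/6).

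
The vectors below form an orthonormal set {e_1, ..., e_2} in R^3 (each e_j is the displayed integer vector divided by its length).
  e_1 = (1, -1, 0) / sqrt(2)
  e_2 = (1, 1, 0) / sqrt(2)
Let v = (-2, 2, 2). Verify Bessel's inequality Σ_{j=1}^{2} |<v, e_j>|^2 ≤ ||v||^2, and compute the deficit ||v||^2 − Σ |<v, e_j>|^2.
Σ |<v, e_j>|^2 = 8; ||v||^2 = 12; deficit = 4

Write each e_j = u_j / sqrt(<u_j, u_j>) where u_j is the displayed integer vector. Then <v, e_j> = <v, u_j> / sqrt(<u_j, u_j>), so |<v, e_j>|^2 = <v, u_j>^2 / <u_j, u_j>.
Coefficients: <v, e_1> = -4/sqrt(2), <v, e_2> = 0/sqrt(2).
Square and sum: Σ |<v, e_j>|^2 = 8.
Compute ||v||^2 = v·v = 12.
Deficit = 12 − 8 = 4 ≥ 0, confirming Bessel's inequality. (The deficit equals ||v − Σ <v,e_j> e_j||^2, the squared distance from v to span{e_j}.)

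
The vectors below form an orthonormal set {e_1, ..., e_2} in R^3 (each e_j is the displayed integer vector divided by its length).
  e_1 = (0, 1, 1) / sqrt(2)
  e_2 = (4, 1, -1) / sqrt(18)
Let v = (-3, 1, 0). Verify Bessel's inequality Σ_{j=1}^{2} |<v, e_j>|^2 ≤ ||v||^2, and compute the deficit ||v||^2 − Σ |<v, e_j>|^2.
Σ |<v, e_j>|^2 = 65/9; ||v||^2 = 10; deficit = 25/9

Write each e_j = u_j / sqrt(<u_j, u_j>) where u_j is the displayed integer vector. Then <v, e_j> = <v, u_j> / sqrt(<u_j, u_j>), so |<v, e_j>|^2 = <v, u_j>^2 / <u_j, u_j>.
Coefficients: <v, e_1> = 1/sqrt(2), <v, e_2> = -11/sqrt(18).
Square and sum: Σ |<v, e_j>|^2 = 65/9.
Compute ||v||^2 = v·v = 10.
Deficit = 10 − 65/9 = 25/9 ≥ 0, confirming Bessel's inequality. (The deficit equals ||v − Σ <v,e_j> e_j||^2, the squared distance from v to span{e_j}.)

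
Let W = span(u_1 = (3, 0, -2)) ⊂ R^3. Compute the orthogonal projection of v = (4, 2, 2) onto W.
proj_W(v) = (24/13, 0, -16/13)

Set up U = [u_1 | ... | u_1] ∈ R^(3×1). The projector onto W = col(U) is P = U (U^T U)^(-1) U^T.
Compute U^T U =
  [13],
and U^T v = (8).
Solve U^T U · c = U^T v for the coefficients: c = (8/13). The projection is proj_W(v) = U c.
Check: (v - proj_W(v)) · u_1 = 0  (should be 0).
Result: proj_W(v) = (24/13, 0, -16/13).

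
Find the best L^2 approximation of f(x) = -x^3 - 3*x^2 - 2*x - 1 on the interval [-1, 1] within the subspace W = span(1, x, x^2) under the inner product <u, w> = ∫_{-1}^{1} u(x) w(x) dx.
g(x) = -3*x^2 - 13*x/5 - 1

The best approximation g ∈ W is the orthogonal projection of f onto W. Writing g = a_0 + a_1 x + a_2 x^2, the coefficients solve the normal equations G · a = b where
  G_{ij} = <φ_i, φ_j> and b_i = <f, φ_i>, with φ_0 = 1, φ_1 = x, φ_2 = x^2.
G =
  [2, 0, 2/3]
  [0, 2/3, 0]
  [2/3, 0, 2/5],
b = (-4, -26/15, -28/15).
Solving gives a_0 = -1, a_1 = -13/5, a_2 = -3, so
  g(x) = -3*x^2 - 13*x/5 - 1.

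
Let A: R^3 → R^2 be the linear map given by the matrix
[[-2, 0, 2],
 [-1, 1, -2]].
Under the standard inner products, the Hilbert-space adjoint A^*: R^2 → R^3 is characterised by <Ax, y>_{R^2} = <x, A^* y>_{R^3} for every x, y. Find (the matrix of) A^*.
A^* = A^T =
[[-2, -1],
 [0, 1],
 [2, -2]]

For real matrices with standard dot products, the defining identity <Ax, y> = <x, A^* y> gives (Ax)^T y = x^T (A^*) y, i.e. x^T A^T y = x^T (A^*) y. Since this holds for all x, y, we must have A^* = A^T. Therefore
A^* =
[[-2, -1],
 [0, 1],
 [2, -2]].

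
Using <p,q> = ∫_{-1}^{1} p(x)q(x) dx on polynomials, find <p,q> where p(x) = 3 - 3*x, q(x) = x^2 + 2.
<p,q> = 14

Expand the product: p(x)·q(x) = -3*x^3 + 3*x^2 - 6*x + 6.
∫_{-1}^{1} of each monomial x^k gives [2/(k+1) if k even, 0 if k odd]. Integrating term-by-term (or equivalently evaluating the antiderivative F(x) = -3*x^4/4 + x^3 - 3*x^2 + 6*x at the endpoints):
  F(1) − F(−1) = 13/4 − (-43/4) = 14.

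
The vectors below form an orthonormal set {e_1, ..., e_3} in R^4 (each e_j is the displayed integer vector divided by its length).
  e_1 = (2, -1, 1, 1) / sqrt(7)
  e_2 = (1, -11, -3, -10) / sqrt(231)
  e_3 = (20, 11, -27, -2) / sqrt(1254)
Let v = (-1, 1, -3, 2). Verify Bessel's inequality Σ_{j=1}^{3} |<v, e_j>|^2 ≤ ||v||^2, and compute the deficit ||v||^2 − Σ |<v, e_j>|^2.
Σ |<v, e_j>|^2 = 157/19; ||v||^2 = 15; deficit = 128/19

Write each e_j = u_j / sqrt(<u_j, u_j>) where u_j is the displayed integer vector. Then <v, e_j> = <v, u_j> / sqrt(<u_j, u_j>), so |<v, e_j>|^2 = <v, u_j>^2 / <u_j, u_j>.
Coefficients: <v, e_1> = -4/sqrt(7), <v, e_2> = -23/sqrt(231), <v, e_3> = 68/sqrt(1254).
Square and sum: Σ |<v, e_j>|^2 = 157/19.
Compute ||v||^2 = v·v = 15.
Deficit = 15 − 157/19 = 128/19 ≥ 0, confirming Bessel's inequality. (The deficit equals ||v − Σ <v,e_j> e_j||^2, the squared distance from v to span{e_j}.)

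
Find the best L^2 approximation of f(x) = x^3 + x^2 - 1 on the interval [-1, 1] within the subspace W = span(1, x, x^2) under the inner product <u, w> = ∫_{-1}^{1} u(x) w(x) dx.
g(x) = x^2 + 3*x/5 - 1

The best approximation g ∈ W is the orthogonal projection of f onto W. Writing g = a_0 + a_1 x + a_2 x^2, the coefficients solve the normal equations G · a = b where
  G_{ij} = <φ_i, φ_j> and b_i = <f, φ_i>, with φ_0 = 1, φ_1 = x, φ_2 = x^2.
G =
  [2, 0, 2/3]
  [0, 2/3, 0]
  [2/3, 0, 2/5],
b = (-4/3, 2/5, -4/15).
Solving gives a_0 = -1, a_1 = 3/5, a_2 = 1, so
  g(x) = x^2 + 3*x/5 - 1.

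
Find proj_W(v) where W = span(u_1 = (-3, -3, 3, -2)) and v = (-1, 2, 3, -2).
proj_W(v) = (-30/31, -30/31, 30/31, -20/31)

Set up U = [u_1 | ... | u_1] ∈ R^(4×1). The projector onto W = col(U) is P = U (U^T U)^(-1) U^T.
Compute U^T U =
  [31],
and U^T v = (10).
Solve U^T U · c = U^T v for the coefficients: c = (10/31). The projection is proj_W(v) = U c.
Check: (v - proj_W(v)) · u_1 = 0  (should be 0).
Result: proj_W(v) = (-30/31, -30/31, 30/31, -20/31).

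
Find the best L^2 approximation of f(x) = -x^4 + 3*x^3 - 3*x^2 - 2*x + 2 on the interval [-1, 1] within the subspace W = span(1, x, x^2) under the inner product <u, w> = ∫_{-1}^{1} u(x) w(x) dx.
g(x) = -27*x^2/7 - x/5 + 73/35

The best approximation g ∈ W is the orthogonal projection of f onto W. Writing g = a_0 + a_1 x + a_2 x^2, the coefficients solve the normal equations G · a = b where
  G_{ij} = <φ_i, φ_j> and b_i = <f, φ_i>, with φ_0 = 1, φ_1 = x, φ_2 = x^2.
G =
  [2, 0, 2/3]
  [0, 2/3, 0]
  [2/3, 0, 2/5],
b = (8/5, -2/15, -16/105).
Solving gives a_0 = 73/35, a_1 = -1/5, a_2 = -27/7, so
  g(x) = -27*x^2/7 - x/5 + 73/35.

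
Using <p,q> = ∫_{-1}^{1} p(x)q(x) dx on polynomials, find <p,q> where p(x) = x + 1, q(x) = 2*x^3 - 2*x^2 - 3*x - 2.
<p,q> = -98/15

Expand the product: p(x)·q(x) = 2*x^4 - 5*x^2 - 5*x - 2.
∫_{-1}^{1} of each monomial x^k gives [2/(k+1) if k even, 0 if k odd]. Integrating term-by-term (or equivalently evaluating the antiderivative F(x) = 2*x^5/5 - 5*x^3/3 - 5*x^2/2 - 2*x at the endpoints):
  F(1) − F(−1) = -173/30 − (23/30) = -98/15.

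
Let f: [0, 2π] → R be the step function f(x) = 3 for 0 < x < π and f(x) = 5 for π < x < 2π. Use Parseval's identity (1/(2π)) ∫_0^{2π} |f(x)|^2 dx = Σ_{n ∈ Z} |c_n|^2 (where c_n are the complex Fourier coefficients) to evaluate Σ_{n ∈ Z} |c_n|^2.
Σ |c_n|^2 = 17

Parseval equates the L^2 energy of f (normalised by 1/(2π)) with the ℓ^2 sum of its Fourier coefficients: (1/(2π)) ∫_0^{2π} |f|^2 = Σ |c_n|^2.
Compute the left side: (1/(2π)) [∫_0^π 3^2 dx + ∫_π^{2π} 5^2 dx] = (1/(2π)) · (9π + 25π) = (9 + 25)/2 = 17.
So Σ_{n ∈ Z} |c_n|^2 = 17.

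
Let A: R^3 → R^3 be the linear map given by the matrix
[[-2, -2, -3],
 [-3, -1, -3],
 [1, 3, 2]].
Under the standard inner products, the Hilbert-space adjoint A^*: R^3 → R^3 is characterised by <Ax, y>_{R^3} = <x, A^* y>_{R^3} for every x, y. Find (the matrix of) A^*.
A^* = A^T =
[[-2, -3, 1],
 [-2, -1, 3],
 [-3, -3, 2]]

For real matrices with standard dot products, the defining identity <Ax, y> = <x, A^* y> gives (Ax)^T y = x^T (A^*) y, i.e. x^T A^T y = x^T (A^*) y. Since this holds for all x, y, we must have A^* = A^T. Therefore
A^* =
[[-2, -3, 1],
 [-2, -1, 3],
 [-3, -3, 2]].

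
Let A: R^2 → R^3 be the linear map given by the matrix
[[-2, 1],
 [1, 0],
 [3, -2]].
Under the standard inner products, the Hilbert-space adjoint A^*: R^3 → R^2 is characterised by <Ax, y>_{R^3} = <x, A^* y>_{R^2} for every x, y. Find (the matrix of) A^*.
A^* = A^T =
[[-2, 1, 3],
 [1, 0, -2]]

For real matrices with standard dot products, the defining identity <Ax, y> = <x, A^* y> gives (Ax)^T y = x^T (A^*) y, i.e. x^T A^T y = x^T (A^*) y. Since this holds for all x, y, we must have A^* = A^T. Therefore
A^* =
[[-2, 1, 3],
 [1, 0, -2]].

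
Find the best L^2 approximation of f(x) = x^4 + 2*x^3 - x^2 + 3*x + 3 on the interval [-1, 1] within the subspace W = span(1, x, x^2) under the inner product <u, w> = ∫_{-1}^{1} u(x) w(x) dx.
g(x) = -x^2/7 + 21*x/5 + 102/35

The best approximation g ∈ W is the orthogonal projection of f onto W. Writing g = a_0 + a_1 x + a_2 x^2, the coefficients solve the normal equations G · a = b where
  G_{ij} = <φ_i, φ_j> and b_i = <f, φ_i>, with φ_0 = 1, φ_1 = x, φ_2 = x^2.
G =
  [2, 0, 2/3]
  [0, 2/3, 0]
  [2/3, 0, 2/5],
b = (86/15, 14/5, 66/35).
Solving gives a_0 = 102/35, a_1 = 21/5, a_2 = -1/7, so
  g(x) = -x^2/7 + 21*x/5 + 102/35.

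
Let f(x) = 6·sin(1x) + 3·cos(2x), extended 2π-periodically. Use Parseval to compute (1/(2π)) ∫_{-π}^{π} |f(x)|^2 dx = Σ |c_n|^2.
Σ |c_n|^2 = 45/2

Expand |f|^2 and use orthogonality of {sin(nx), cos(mx)} on [-π, π]:
  ∫_{-π}^{π} sin(nx)^2 dx = π, ∫ cos(mx)^2 dx = π, and cross terms integrate to 0.
So ∫_{-π}^{π} f(x)^2 dx = 6^2 · π + 3^2 · π = (36 + 9)π.
Divide by 2π: (36 + 9)/2 = 45/2.
By Parseval, this equals Σ |c_n|^2.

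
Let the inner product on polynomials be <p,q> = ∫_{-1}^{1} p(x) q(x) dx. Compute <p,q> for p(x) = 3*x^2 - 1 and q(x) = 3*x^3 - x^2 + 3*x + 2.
<p,q> = -8/15

Expand the product: p(x)·q(x) = 9*x^5 - 3*x^4 + 6*x^3 + 7*x^2 - 3*x - 2.
∫_{-1}^{1} of each monomial x^k gives [2/(k+1) if k even, 0 if k odd]. Integrating term-by-term (or equivalently evaluating the antiderivative F(x) = 3*x^6/2 - 3*x^5/5 + 3*x^4/2 + 7*x^3/3 - 3*x^2/2 - 2*x at the endpoints):
  F(1) − F(−1) = 37/30 − (53/30) = -8/15.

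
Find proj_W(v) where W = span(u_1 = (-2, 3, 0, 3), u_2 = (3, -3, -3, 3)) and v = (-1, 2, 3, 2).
proj_W(v) = (-13/7, 17/7, 5/7, 1)

Set up U = [u_1 | ... | u_2] ∈ R^(4×2). The projector onto W = col(U) is P = U (U^T U)^(-1) U^T.
Compute U^T U =
  [22, -6]
  [-6, 36],
and U^T v = (14, -12).
Solve U^T U · c = U^T v for the coefficients: c = (4/7, -5/21). The projection is proj_W(v) = U c.
Check: (v - proj_W(v)) · u_1 = 0  (should be 0).
Check: (v - proj_W(v)) · u_2 = 0  (should be 0).
Result: proj_W(v) = (-13/7, 17/7, 5/7, 1).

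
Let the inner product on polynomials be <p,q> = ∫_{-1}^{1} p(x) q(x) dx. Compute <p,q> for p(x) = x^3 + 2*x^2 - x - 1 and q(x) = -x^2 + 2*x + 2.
<p,q> = -2

Expand the product: p(x)·q(x) = -x^5 + 7*x^3 + 3*x^2 - 4*x - 2.
∫_{-1}^{1} of each monomial x^k gives [2/(k+1) if k even, 0 if k odd]. Integrating term-by-term (or equivalently evaluating the antiderivative F(x) = -x^6/6 + 7*x^4/4 + x^3 - 2*x^2 - 2*x at the endpoints):
  F(1) − F(−1) = -17/12 − (7/12) = -2.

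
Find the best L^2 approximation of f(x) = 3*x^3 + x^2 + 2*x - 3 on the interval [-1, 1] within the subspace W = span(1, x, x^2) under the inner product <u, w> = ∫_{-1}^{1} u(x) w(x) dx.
g(x) = x^2 + 19*x/5 - 3

The best approximation g ∈ W is the orthogonal projection of f onto W. Writing g = a_0 + a_1 x + a_2 x^2, the coefficients solve the normal equations G · a = b where
  G_{ij} = <φ_i, φ_j> and b_i = <f, φ_i>, with φ_0 = 1, φ_1 = x, φ_2 = x^2.
G =
  [2, 0, 2/3]
  [0, 2/3, 0]
  [2/3, 0, 2/5],
b = (-16/3, 38/15, -8/5).
Solving gives a_0 = -3, a_1 = 19/5, a_2 = 1, so
  g(x) = x^2 + 19*x/5 - 3.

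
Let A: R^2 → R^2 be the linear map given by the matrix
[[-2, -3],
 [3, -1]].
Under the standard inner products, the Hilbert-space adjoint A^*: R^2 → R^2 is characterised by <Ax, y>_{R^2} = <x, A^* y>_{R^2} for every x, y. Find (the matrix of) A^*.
A^* = A^T =
[[-2, 3],
 [-3, -1]]

For real matrices with standard dot products, the defining identity <Ax, y> = <x, A^* y> gives (Ax)^T y = x^T (A^*) y, i.e. x^T A^T y = x^T (A^*) y. Since this holds for all x, y, we must have A^* = A^T. Therefore
A^* =
[[-2, 3],
 [-3, -1]].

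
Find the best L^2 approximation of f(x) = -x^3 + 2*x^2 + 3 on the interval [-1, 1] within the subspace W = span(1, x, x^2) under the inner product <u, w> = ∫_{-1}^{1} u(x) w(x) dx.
g(x) = 2*x^2 - 3*x/5 + 3

The best approximation g ∈ W is the orthogonal projection of f onto W. Writing g = a_0 + a_1 x + a_2 x^2, the coefficients solve the normal equations G · a = b where
  G_{ij} = <φ_i, φ_j> and b_i = <f, φ_i>, with φ_0 = 1, φ_1 = x, φ_2 = x^2.
G =
  [2, 0, 2/3]
  [0, 2/3, 0]
  [2/3, 0, 2/5],
b = (22/3, -2/5, 14/5).
Solving gives a_0 = 3, a_1 = -3/5, a_2 = 2, so
  g(x) = 2*x^2 - 3*x/5 + 3.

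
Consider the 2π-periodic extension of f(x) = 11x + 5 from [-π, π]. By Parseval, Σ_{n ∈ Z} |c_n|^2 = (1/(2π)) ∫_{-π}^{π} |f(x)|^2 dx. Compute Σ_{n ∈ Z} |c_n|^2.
Σ |c_n|^2 = 121π^2/3 + 25

Expand and integrate term by term over [-π, π]:
  ∫ (11x)^2 dx = 121·(2π^3/3); ∫ 2·11·(5)·x dx = 0 (odd integrand); ∫ 5^2 dx = 25·2π.
So (1/(2π)) ∫_{-π}^{π} (11x + 5)^2 dx = 121π^2/3 + 25 = 121π^2/3 + 25.
Parseval ⇒ Σ |c_n|^2 = 121π^2/3 + 25.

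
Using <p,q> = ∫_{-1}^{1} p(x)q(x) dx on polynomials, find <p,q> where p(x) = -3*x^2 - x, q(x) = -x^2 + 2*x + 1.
<p,q> = -32/15

Expand the product: p(x)·q(x) = 3*x^4 - 5*x^3 - 5*x^2 - x.
∫_{-1}^{1} of each monomial x^k gives [2/(k+1) if k even, 0 if k odd]. Integrating term-by-term (or equivalently evaluating the antiderivative F(x) = 3*x^5/5 - 5*x^4/4 - 5*x^3/3 - x^2/2 at the endpoints):
  F(1) − F(−1) = -169/60 − (-41/60) = -32/15.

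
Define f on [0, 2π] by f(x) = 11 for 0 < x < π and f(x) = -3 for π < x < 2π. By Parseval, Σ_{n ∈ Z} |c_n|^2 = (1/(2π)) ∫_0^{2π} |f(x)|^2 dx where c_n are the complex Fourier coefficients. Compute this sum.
Σ |c_n|^2 = 65

Parseval equates the L^2 energy of f (normalised by 1/(2π)) with the ℓ^2 sum of its Fourier coefficients: (1/(2π)) ∫_0^{2π} |f|^2 = Σ |c_n|^2.
Compute the left side: (1/(2π)) [∫_0^π 11^2 dx + ∫_π^{2π} (-3)^2 dx] = (1/(2π)) · (121π + 9π) = (121 + 9)/2 = 65.
So Σ_{n ∈ Z} |c_n|^2 = 65.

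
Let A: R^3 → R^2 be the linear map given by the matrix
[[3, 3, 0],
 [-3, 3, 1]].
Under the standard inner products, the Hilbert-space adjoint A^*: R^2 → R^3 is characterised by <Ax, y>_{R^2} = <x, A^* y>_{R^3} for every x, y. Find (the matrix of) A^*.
A^* = A^T =
[[3, -3],
 [3, 3],
 [0, 1]]

For real matrices with standard dot products, the defining identity <Ax, y> = <x, A^* y> gives (Ax)^T y = x^T (A^*) y, i.e. x^T A^T y = x^T (A^*) y. Since this holds for all x, y, we must have A^* = A^T. Therefore
A^* =
[[3, -3],
 [3, 3],
 [0, 1]].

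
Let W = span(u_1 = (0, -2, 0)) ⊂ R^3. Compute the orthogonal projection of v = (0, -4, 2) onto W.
proj_W(v) = (0, -4, 0)

Set up U = [u_1 | ... | u_1] ∈ R^(3×1). The projector onto W = col(U) is P = U (U^T U)^(-1) U^T.
Compute U^T U =
  [4],
and U^T v = (8).
Solve U^T U · c = U^T v for the coefficients: c = (2). The projection is proj_W(v) = U c.
Check: (v - proj_W(v)) · u_1 = 0  (should be 0).
Result: proj_W(v) = (0, -4, 0).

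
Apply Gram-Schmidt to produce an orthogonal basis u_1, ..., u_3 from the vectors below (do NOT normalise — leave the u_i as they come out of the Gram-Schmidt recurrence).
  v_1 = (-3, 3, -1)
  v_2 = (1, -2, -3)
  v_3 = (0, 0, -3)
Orthogonal basis:
  u_1 = (-3, 3, -1)
  u_2 = (1/19, -20/19, -63/19)
  u_3 = (99/230, 9/23, -27/230)

Apply the Gram-Schmidt recurrence
  u_1 = v_1
  u_i = v_i − Σ_{j<i} ((v_i · u_j) / (u_j · u_j)) · u_j.

Step by step this gives:
  u_1 = (-3, 3, -1)
  u_2 = (1/19, -20/19, -63/19)
  u_3 = (99/230, 9/23, -27/230)

Orthogonality check:
  u_2 · u_1 = 0 (should be 0)
  u_3 · u_1 = 0 (should be 0)
  u_3 · u_2 = 0 (should be 0)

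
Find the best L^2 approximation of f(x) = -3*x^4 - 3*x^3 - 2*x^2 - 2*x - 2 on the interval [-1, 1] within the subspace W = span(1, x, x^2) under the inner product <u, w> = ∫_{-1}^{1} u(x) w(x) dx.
g(x) = -32*x^2/7 - 19*x/5 - 61/35

The best approximation g ∈ W is the orthogonal projection of f onto W. Writing g = a_0 + a_1 x + a_2 x^2, the coefficients solve the normal equations G · a = b where
  G_{ij} = <φ_i, φ_j> and b_i = <f, φ_i>, with φ_0 = 1, φ_1 = x, φ_2 = x^2.
G =
  [2, 0, 2/3]
  [0, 2/3, 0]
  [2/3, 0, 2/5],
b = (-98/15, -38/15, -314/105).
Solving gives a_0 = -61/35, a_1 = -19/5, a_2 = -32/7, so
  g(x) = -32*x^2/7 - 19*x/5 - 61/35.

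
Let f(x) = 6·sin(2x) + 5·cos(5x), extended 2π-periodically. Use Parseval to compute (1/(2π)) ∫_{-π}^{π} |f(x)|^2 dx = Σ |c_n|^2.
Σ |c_n|^2 = 61/2

Expand |f|^2 and use orthogonality of {sin(nx), cos(mx)} on [-π, π]:
  ∫_{-π}^{π} sin(nx)^2 dx = π, ∫ cos(mx)^2 dx = π, and cross terms integrate to 0.
So ∫_{-π}^{π} f(x)^2 dx = 6^2 · π + 5^2 · π = (36 + 25)π.
Divide by 2π: (36 + 25)/2 = 61/2.
By Parseval, this equals Σ |c_n|^2.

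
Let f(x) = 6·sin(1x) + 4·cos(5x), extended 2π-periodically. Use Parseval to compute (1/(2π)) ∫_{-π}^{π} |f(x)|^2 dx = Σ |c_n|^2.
Σ |c_n|^2 = 26

Expand |f|^2 and use orthogonality of {sin(nx), cos(mx)} on [-π, π]:
  ∫_{-π}^{π} sin(nx)^2 dx = π, ∫ cos(mx)^2 dx = π, and cross terms integrate to 0.
So ∫_{-π}^{π} f(x)^2 dx = 6^2 · π + 4^2 · π = (36 + 16)π.
Divide by 2π: (36 + 16)/2 = 26.
By Parseval, this equals Σ |c_n|^2.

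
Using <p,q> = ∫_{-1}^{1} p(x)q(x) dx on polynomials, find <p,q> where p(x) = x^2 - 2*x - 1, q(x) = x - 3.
<p,q> = 8/3

Expand the product: p(x)·q(x) = x^3 - 5*x^2 + 5*x + 3.
∫_{-1}^{1} of each monomial x^k gives [2/(k+1) if k even, 0 if k odd]. Integrating term-by-term (or equivalently evaluating the antiderivative F(x) = x^4/4 - 5*x^3/3 + 5*x^2/2 + 3*x at the endpoints):
  F(1) − F(−1) = 49/12 − (17/12) = 8/3.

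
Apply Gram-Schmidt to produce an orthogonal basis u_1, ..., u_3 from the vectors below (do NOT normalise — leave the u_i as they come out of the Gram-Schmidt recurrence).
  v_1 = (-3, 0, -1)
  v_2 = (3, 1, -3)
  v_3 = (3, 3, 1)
Orthogonal basis:
  u_1 = (-3, 0, -1)
  u_2 = (6/5, 1, -18/5)
  u_3 = (-18/77, 216/77, 54/77)

Apply the Gram-Schmidt recurrence
  u_1 = v_1
  u_i = v_i − Σ_{j<i} ((v_i · u_j) / (u_j · u_j)) · u_j.

Step by step this gives:
  u_1 = (-3, 0, -1)
  u_2 = (6/5, 1, -18/5)
  u_3 = (-18/77, 216/77, 54/77)

Orthogonality check:
  u_2 · u_1 = 0 (should be 0)
  u_3 · u_1 = 0 (should be 0)
  u_3 · u_2 = 0 (should be 0)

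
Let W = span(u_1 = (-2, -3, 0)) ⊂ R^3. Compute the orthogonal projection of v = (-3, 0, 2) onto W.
proj_W(v) = (-12/13, -18/13, 0)

Set up U = [u_1 | ... | u_1] ∈ R^(3×1). The projector onto W = col(U) is P = U (U^T U)^(-1) U^T.
Compute U^T U =
  [13],
and U^T v = (6).
Solve U^T U · c = U^T v for the coefficients: c = (6/13). The projection is proj_W(v) = U c.
Check: (v - proj_W(v)) · u_1 = 0  (should be 0).
Result: proj_W(v) = (-12/13, -18/13, 0).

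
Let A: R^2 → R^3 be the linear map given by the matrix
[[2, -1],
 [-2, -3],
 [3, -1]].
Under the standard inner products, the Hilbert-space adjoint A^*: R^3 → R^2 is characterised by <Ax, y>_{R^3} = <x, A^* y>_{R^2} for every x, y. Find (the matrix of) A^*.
A^* = A^T =
[[2, -2, 3],
 [-1, -3, -1]]

For real matrices with standard dot products, the defining identity <Ax, y> = <x, A^* y> gives (Ax)^T y = x^T (A^*) y, i.e. x^T A^T y = x^T (A^*) y. Since this holds for all x, y, we must have A^* = A^T. Therefore
A^* =
[[2, -2, 3],
 [-1, -3, -1]].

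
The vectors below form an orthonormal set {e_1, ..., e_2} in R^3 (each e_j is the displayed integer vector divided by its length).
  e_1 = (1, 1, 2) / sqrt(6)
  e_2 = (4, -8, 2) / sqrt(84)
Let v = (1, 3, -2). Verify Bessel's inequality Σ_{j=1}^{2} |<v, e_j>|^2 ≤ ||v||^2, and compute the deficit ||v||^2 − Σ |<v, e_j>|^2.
Σ |<v, e_j>|^2 = 48/7; ||v||^2 = 14; deficit = 50/7

Write each e_j = u_j / sqrt(<u_j, u_j>) where u_j is the displayed integer vector. Then <v, e_j> = <v, u_j> / sqrt(<u_j, u_j>), so |<v, e_j>|^2 = <v, u_j>^2 / <u_j, u_j>.
Coefficients: <v, e_1> = 0/sqrt(6), <v, e_2> = -24/sqrt(84).
Square and sum: Σ |<v, e_j>|^2 = 48/7.
Compute ||v||^2 = v·v = 14.
Deficit = 14 − 48/7 = 50/7 ≥ 0, confirming Bessel's inequality. (The deficit equals ||v − Σ <v,e_j> e_j||^2, the squared distance from v to span{e_j}.)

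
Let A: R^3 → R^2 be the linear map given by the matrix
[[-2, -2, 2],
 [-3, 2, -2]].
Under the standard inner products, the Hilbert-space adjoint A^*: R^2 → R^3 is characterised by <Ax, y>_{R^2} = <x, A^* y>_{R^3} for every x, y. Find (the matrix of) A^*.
A^* = A^T =
[[-2, -3],
 [-2, 2],
 [2, -2]]

For real matrices with standard dot products, the defining identity <Ax, y> = <x, A^* y> gives (Ax)^T y = x^T (A^*) y, i.e. x^T A^T y = x^T (A^*) y. Since this holds for all x, y, we must have A^* = A^T. Therefore
A^* =
[[-2, -3],
 [-2, 2],
 [2, -2]].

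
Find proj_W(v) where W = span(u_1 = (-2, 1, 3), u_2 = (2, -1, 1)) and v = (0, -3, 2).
proj_W(v) = (6/5, -3/5, 2)

Set up U = [u_1 | ... | u_2] ∈ R^(3×2). The projector onto W = col(U) is P = U (U^T U)^(-1) U^T.
Compute U^T U =
  [14, -2]
  [-2, 6],
and U^T v = (3, 5).
Solve U^T U · c = U^T v for the coefficients: c = (7/20, 19/20). The projection is proj_W(v) = U c.
Check: (v - proj_W(v)) · u_1 = 0  (should be 0).
Check: (v - proj_W(v)) · u_2 = 0  (should be 0).
Result: proj_W(v) = (6/5, -3/5, 2).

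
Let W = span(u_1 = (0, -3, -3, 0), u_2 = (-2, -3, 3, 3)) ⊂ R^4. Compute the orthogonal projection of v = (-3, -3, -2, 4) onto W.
proj_W(v) = (-42/31, -281/62, -29/62, 63/31)

Set up U = [u_1 | ... | u_2] ∈ R^(4×2). The projector onto W = col(U) is P = U (U^T U)^(-1) U^T.
Compute U^T U =
  [18, 0]
  [0, 31],
and U^T v = (15, 21).
Solve U^T U · c = U^T v for the coefficients: c = (5/6, 21/31). The projection is proj_W(v) = U c.
Check: (v - proj_W(v)) · u_1 = 0  (should be 0).
Check: (v - proj_W(v)) · u_2 = 0  (should be 0).
Result: proj_W(v) = (-42/31, -281/62, -29/62, 63/31).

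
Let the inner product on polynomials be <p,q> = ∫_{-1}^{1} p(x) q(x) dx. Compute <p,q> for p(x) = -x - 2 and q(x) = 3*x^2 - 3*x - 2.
<p,q> = 6

Expand the product: p(x)·q(x) = -3*x^3 - 3*x^2 + 8*x + 4.
∫_{-1}^{1} of each monomial x^k gives [2/(k+1) if k even, 0 if k odd]. Integrating term-by-term (or equivalently evaluating the antiderivative F(x) = -3*x^4/4 - x^3 + 4*x^2 + 4*x at the endpoints):
  F(1) − F(−1) = 25/4 − (1/4) = 6.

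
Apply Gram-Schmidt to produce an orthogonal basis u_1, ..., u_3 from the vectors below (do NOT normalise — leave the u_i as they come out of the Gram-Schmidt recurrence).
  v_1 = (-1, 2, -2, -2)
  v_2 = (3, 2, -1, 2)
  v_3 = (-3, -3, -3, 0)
Orthogonal basis:
  u_1 = (-1, 2, -2, -2)
  u_2 = (38/13, 28/13, -15/13, 24/13)
  u_3 = (-198/233, -477/233, -768/233, 390/233)

Apply the Gram-Schmidt recurrence
  u_1 = v_1
  u_i = v_i − Σ_{j<i} ((v_i · u_j) / (u_j · u_j)) · u_j.

Step by step this gives:
  u_1 = (-1, 2, -2, -2)
  u_2 = (38/13, 28/13, -15/13, 24/13)
  u_3 = (-198/233, -477/233, -768/233, 390/233)

Orthogonality check:
  u_2 · u_1 = 0 (should be 0)
  u_3 · u_1 = 0 (should be 0)
  u_3 · u_2 = 0 (should be 0)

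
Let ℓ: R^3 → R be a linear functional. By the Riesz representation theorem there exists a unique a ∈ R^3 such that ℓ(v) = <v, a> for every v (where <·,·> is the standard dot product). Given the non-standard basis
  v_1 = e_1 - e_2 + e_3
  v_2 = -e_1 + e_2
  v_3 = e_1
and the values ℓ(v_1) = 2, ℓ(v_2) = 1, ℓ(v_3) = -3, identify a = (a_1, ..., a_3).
a = (-3, -2, 3)

Write a = (a_1, ..., a_3) in the standard basis. For each basis vector v_i, ℓ(v_i) = <v_i, a> is a linear equation in the a_j's. Collect the n equations into a matrix system V a = ℓ, where row i of V is v_i (expressed in the standard basis). Since V is invertible (lower-triangular with 1s on the diagonal, up to permutation), solve by back-substitution:
  V =
[[1, -1, 1],
 [-1, 1, 0],
 [1, 0, 0]]
  V a = (2, 1, -3)
Solving gives a = (-3, -2, 3).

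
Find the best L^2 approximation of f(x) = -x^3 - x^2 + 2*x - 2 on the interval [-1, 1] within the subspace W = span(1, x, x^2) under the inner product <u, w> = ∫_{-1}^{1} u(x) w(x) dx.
g(x) = -x^2 + 7*x/5 - 2

The best approximation g ∈ W is the orthogonal projection of f onto W. Writing g = a_0 + a_1 x + a_2 x^2, the coefficients solve the normal equations G · a = b where
  G_{ij} = <φ_i, φ_j> and b_i = <f, φ_i>, with φ_0 = 1, φ_1 = x, φ_2 = x^2.
G =
  [2, 0, 2/3]
  [0, 2/3, 0]
  [2/3, 0, 2/5],
b = (-14/3, 14/15, -26/15).
Solving gives a_0 = -2, a_1 = 7/5, a_2 = -1, so
  g(x) = -x^2 + 7*x/5 - 2.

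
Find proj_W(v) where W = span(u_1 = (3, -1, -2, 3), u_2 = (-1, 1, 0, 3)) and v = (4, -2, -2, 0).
proj_W(v) = (4, -2, -2, 0)

Set up U = [u_1 | ... | u_2] ∈ R^(4×2). The projector onto W = col(U) is P = U (U^T U)^(-1) U^T.
Compute U^T U =
  [23, 5]
  [5, 11],
and U^T v = (18, -6).
Solve U^T U · c = U^T v for the coefficients: c = (1, -1). The projection is proj_W(v) = U c.
Check: (v - proj_W(v)) · u_1 = 0  (should be 0).
Check: (v - proj_W(v)) · u_2 = 0  (should be 0).
Result: proj_W(v) = (4, -2, -2, 0).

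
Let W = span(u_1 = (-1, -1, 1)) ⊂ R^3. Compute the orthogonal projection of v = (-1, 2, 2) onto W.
proj_W(v) = (-1/3, -1/3, 1/3)

Set up U = [u_1 | ... | u_1] ∈ R^(3×1). The projector onto W = col(U) is P = U (U^T U)^(-1) U^T.
Compute U^T U =
  [3],
and U^T v = (1).
Solve U^T U · c = U^T v for the coefficients: c = (1/3). The projection is proj_W(v) = U c.
Check: (v - proj_W(v)) · u_1 = 0  (should be 0).
Result: proj_W(v) = (-1/3, -1/3, 1/3).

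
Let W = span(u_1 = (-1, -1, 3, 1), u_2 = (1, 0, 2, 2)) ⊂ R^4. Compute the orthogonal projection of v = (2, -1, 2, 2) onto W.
proj_W(v) = (78/59, 7/59, 121/59, 135/59)

Set up U = [u_1 | ... | u_2] ∈ R^(4×2). The projector onto W = col(U) is P = U (U^T U)^(-1) U^T.
Compute U^T U =
  [12, 7]
  [7, 9],
and U^T v = (7, 10).
Solve U^T U · c = U^T v for the coefficients: c = (-7/59, 71/59). The projection is proj_W(v) = U c.
Check: (v - proj_W(v)) · u_1 = 0  (should be 0).
Check: (v - proj_W(v)) · u_2 = 0  (should be 0).
Result: proj_W(v) = (78/59, 7/59, 121/59, 135/59).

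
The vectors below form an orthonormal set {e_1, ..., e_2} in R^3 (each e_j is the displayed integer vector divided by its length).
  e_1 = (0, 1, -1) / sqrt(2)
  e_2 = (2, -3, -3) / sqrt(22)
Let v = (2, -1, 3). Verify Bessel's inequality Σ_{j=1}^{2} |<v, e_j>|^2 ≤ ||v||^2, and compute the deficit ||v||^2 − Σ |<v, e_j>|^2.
Σ |<v, e_j>|^2 = 90/11; ||v||^2 = 14; deficit = 64/11

Write each e_j = u_j / sqrt(<u_j, u_j>) where u_j is the displayed integer vector. Then <v, e_j> = <v, u_j> / sqrt(<u_j, u_j>), so |<v, e_j>|^2 = <v, u_j>^2 / <u_j, u_j>.
Coefficients: <v, e_1> = -4/sqrt(2), <v, e_2> = -2/sqrt(22).
Square and sum: Σ |<v, e_j>|^2 = 90/11.
Compute ||v||^2 = v·v = 14.
Deficit = 14 − 90/11 = 64/11 ≥ 0, confirming Bessel's inequality. (The deficit equals ||v − Σ <v,e_j> e_j||^2, the squared distance from v to span{e_j}.)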